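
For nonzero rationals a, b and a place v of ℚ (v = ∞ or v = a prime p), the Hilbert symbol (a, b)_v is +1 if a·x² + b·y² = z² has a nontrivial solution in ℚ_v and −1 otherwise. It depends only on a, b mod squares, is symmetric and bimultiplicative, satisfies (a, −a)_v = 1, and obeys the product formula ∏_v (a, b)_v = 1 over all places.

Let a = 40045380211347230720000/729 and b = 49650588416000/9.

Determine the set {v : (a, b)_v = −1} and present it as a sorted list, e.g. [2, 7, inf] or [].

(a, b) ≡ (92378, 110) mod (ℚ^×)²; places V = {2, 3, 5, 7, 11, 13, 17, 19, ∞}.
(a,b)_11: α=1, u≡1; β=1, v≡8 (mod 11); (1|11)=+1, (8|11)=-1; sign (−1)^1·+1^1·-1^1 = +1.
(a,b)_∞: sgn(92378)=+, sgn(110)=+, so +1.
(a,b)_3: α=-6, u≡2; β=-2, v≡2 (mod 3); (2|3)=-1, (2|3)=-1; sign (−1)^0·-1^-2·-1^-6 = +1.
(a,b)_5: α=4, u≡3; β=3, v≡2 (mod 5); (3|5)=-1, (2|5)=-1; sign (−1)^0·-1^3·-1^4 = -1.
(a,b)_2: α=15, β=11; u≡5, v≡7 (mod 8); ε(u)ε(v)=0·1, αω(v)=15·0, βω(u)=11·1; sum ≡ 1  ⇒  -1.
(a,b)_13: α=3, u≡8; β=2, v≡8 (mod 13); (8|13)=-1, (8|13)=-1; sign (−1)^0·-1^2·-1^3 = -1.
(a,b)_19: α=3, u≡17; β=2, v≡8 (mod 19); (17|19)=+1, (8|19)=-1; sign (−1)^0·+1^2·-1^3 = -1.
(a,b)_17: α=3, u≡14; β=2, v≡9 (mod 17); (14|17)=-1, (9|17)=+1; sign (−1)^0·-1^2·+1^3 = +1.
(a,b)_7: α=4, u≡6; β=0, v≡6 (mod 7); (6|7)=-1, (6|7)=-1; sign (−1)^0·-1^0·-1^4 = +1.
(92378, 110 / ℚ) ramifies at {2, 5, 13, 19}: a division algebra.

[2, 5, 13, 19]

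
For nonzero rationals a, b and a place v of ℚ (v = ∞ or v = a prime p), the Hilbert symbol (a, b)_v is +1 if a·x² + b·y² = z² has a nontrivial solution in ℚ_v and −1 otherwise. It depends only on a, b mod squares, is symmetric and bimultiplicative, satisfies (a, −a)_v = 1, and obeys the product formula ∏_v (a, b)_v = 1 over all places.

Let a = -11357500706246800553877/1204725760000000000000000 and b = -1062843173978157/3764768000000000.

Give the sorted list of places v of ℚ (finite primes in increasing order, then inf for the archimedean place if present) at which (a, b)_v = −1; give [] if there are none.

[2, 5, 13, inf]

Mod squares: a ≡ -253, b ≡ -65. Check v ∈ {∞, 2, 3, 5, 7, 11, 13, 19, 23}.
v=5: a=5^-16·(≡3), b=5^-9·(≡3) mod 5; (3|5)=-1, (3|5)=-1; (−1)^{-16·-9·2}·(-1)^-9·(-1)^-16 = -1.
v=3: a=3^6·(≡2), b=3^4·(≡1) mod 3; (2|3)=-1, (1|3)=+1; (−1)^{6·4·1}·(-1)^4·(+1)^6 = +1.
v=∞: -253 < 0 and -65 < 0  ⇒  (a,b)_∞ = -1.
v=7: a=7^-6·(≡5), b=7^-6·(≡3) mod 7; (5|7)=-1, (3|7)=-1; (−1)^{-6·-6·3}·(-1)^-6·(-1)^-6 = +1.
v=19: a=19^6·(≡14), b=19^4·(≡6) mod 19; (14|19)=-1, (6|19)=+1; (−1)^{6·4·9}·(-1)^4·(+1)^6 = +1.
v=2: v_2(a)=-26, v_2(b)=-14; units ≡ 3, 7 (mod 8); ε·ε+αω+βω = 1·1+-26·0+-14·1 ≡ 1  ⇒  (a,b)_2 = -1.
v=11: a=11^5·(≡2), b=11^4·(≡3) mod 11; (2|11)=-1, (3|11)=+1; (−1)^{5·4·5}·(-1)^4·(+1)^5 = +1.
v=13: a=13^2·(≡5), b=13^1·(≡2) mod 13; (5|13)=-1, (2|13)=-1; (−1)^{2·1·6}·(-1)^1·(-1)^2 = -1.
v=23: a=23^3·(≡1), b=23^2·(≡18) mod 23; (1|23)=+1, (18|23)=+1; (−1)^{3·2·11}·(+1)^2·(+1)^3 = +1.
|Ram(-253, -65)| = 4, even; anisotropic at {2, 5, 13, ∞}.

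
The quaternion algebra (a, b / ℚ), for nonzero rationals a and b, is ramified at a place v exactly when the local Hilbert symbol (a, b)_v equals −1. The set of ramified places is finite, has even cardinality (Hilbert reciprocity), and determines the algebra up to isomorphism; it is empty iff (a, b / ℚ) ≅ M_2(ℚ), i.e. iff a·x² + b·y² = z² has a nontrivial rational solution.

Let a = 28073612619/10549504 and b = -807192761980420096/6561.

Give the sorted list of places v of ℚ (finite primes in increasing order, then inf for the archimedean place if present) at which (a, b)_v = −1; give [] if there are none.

Mod squares: a ≡ 34891, b ≡ -1591. Check v ∈ {∞, 2, 3, 7, 13, 23, 29, 37, 41, 43}.
v=3: a=3^2·(≡1), b=3^-8·(≡2) mod 3; (1|3)=+1, (2|3)=-1; (−1)^{2·-8·1}·(+1)^-8·(-1)^2 = +1.
v=23: a=23^3·(≡10), b=23^0·(≡10) mod 23; (10|23)=-1, (10|23)=-1; (−1)^{3·0·11}·(-1)^0·(-1)^3 = -1.
v=41: a=41^1·(≡4), b=41^2·(≡16) mod 41; (4|41)=+1, (16|41)=+1; (−1)^{1·2·20}·(+1)^2·(+1)^1 = +1.
v=13: a=13^2·(≡9), b=13^0·(≡2) mod 13; (9|13)=+1, (2|13)=-1; (−1)^{2·0·6}·(+1)^0·(-1)^2 = +1.
v=∞: 34891 > 0 and -1591 < 0  ⇒  (a,b)_∞ = +1.
v=29: a=29^-2·(≡1), b=29^2·(≡1) mod 29; (1|29)=+1, (1|29)=+1; (−1)^{-2·2·14}·(+1)^2·(+1)^-2 = +1.
v=37: a=37^1·(≡17), b=37^3·(≡31) mod 37; (17|37)=-1, (31|37)=-1; (−1)^{1·3·18}·(-1)^3·(-1)^1 = +1.
v=43: a=43^0·(≡30), b=43^1·(≡15) mod 43; (30|43)=-1, (15|43)=+1; (−1)^{0·1·21}·(-1)^1·(+1)^0 = -1.
v=2: v_2(a)=-8, v_2(b)=18; units ≡ 3, 1 (mod 8); ε·ε+αω+βω = 1·0+-8·0+18·1 ≡ 0  ⇒  (a,b)_2 = +1.
v=7: a=7^-2·(≡6), b=7^0·(≡3) mod 7; (6|7)=-1, (3|7)=-1; (−1)^{-2·0·3}·(-1)^0·(-1)^-2 = +1.
|Ram(34891, -1591)| = 2, even; anisotropic at {23, 43}.

[23, 43]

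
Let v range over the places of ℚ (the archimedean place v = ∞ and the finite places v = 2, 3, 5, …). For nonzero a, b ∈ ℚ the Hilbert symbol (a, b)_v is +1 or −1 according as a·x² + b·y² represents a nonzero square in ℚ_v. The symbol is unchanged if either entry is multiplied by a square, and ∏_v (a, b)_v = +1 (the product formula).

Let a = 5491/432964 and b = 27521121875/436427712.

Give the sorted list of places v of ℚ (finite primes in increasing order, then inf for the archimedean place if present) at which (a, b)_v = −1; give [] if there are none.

Mod squares: a ≡ 19, b ≡ 1085. Check v ∈ {∞, 2, 3, 5, 7, 13, 17, 19, 31, 41, 47}.
v=∞: 19 > 0 and 1085 > 0  ⇒  (a,b)_∞ = +1.
v=3: a=3^0·(≡1), b=3^-2·(≡2) mod 3; (1|3)=+1, (2|3)=-1; (−1)^{0·-2·1}·(+1)^-2·(-1)^0 = +1.
v=17: a=17^2·(≡13), b=17^0·(≡3) mod 17; (13|17)=+1, (3|17)=-1; (−1)^{2·0·8}·(+1)^0·(-1)^2 = +1.
v=41: a=41^0·(≡30), b=41^2·(≡3) mod 41; (30|41)=-1, (3|41)=-1; (−1)^{0·2·20}·(-1)^2·(-1)^0 = +1.
v=5: a=5^0·(≡4), b=5^5·(≡2) mod 5; (4|5)=+1, (2|5)=-1; (−1)^{0·5·2}·(+1)^5·(-1)^0 = +1.
v=19: a=19^1·(≡9), b=19^0·(≡15) mod 19; (9|19)=+1, (15|19)=-1; (−1)^{1·0·9}·(+1)^0·(-1)^1 = -1.
v=31: a=31^0·(≡14), b=31^1·(≡7) mod 31; (14|31)=+1, (7|31)=+1; (−1)^{0·1·15}·(+1)^1·(+1)^0 = +1.
v=13: a=13^0·(≡8), b=13^2·(≡8) mod 13; (8|13)=-1, (8|13)=-1; (−1)^{0·2·6}·(-1)^2·(-1)^0 = +1.
v=2: v_2(a)=-2, v_2(b)=-6; units ≡ 3, 5 (mod 8); ε·ε+αω+βω = 1·0+-2·1+-6·1 ≡ 0  ⇒  (a,b)_2 = +1.
v=47: a=47^-2·(≡46), b=47^-2·(≡1) mod 47; (46|47)=-1, (1|47)=+1; (−1)^{-2·-2·23}·(-1)^-2·(+1)^-2 = +1.
v=7: a=7^-2·(≡5), b=7^-3·(≡2) mod 7; (5|7)=-1, (2|7)=+1; (−1)^{-2·-3·3}·(-1)^-3·(+1)^-2 = -1.
|Ram(19, 1085)| = 2, even; anisotropic at {7, 19}.

[7, 19]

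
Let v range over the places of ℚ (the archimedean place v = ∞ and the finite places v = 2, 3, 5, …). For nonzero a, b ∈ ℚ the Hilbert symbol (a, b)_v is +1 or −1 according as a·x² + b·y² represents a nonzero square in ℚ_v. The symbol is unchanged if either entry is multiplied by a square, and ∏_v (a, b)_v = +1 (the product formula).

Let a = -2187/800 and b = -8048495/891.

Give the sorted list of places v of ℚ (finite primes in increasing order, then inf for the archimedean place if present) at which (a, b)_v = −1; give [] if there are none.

[2, 3, 13, inf]

(a, b) ≡ (-6, -5005) mod (ℚ^×)²; places V = {2, 3, 5, 7, 11, 13, 19, ∞}.
(a,b)_∞: sgn(-6)=−, sgn(-5005)=−, so -1.
(a,b)_19: α=0, u≡18; β=2, v≡4 (mod 19); (18|19)=-1, (4|19)=+1; sign (−1)^0·-1^2·+1^0 = +1.
(a,b)_5: α=-2, u≡4; β=1, v≡1 (mod 5); (4|5)=+1, (1|5)=+1; sign (−1)^0·+1^1·+1^-2 = +1.
(a,b)_2: α=-5, β=0; u≡5, v≡3 (mod 8); ε(u)ε(v)=0·1, αω(v)=-5·1, βω(u)=0·1; sum ≡ 1  ⇒  -1.
(a,b)_3: α=7, u≡1; β=-4, v≡2 (mod 3); (1|3)=+1, (2|3)=-1; sign (−1)^0·+1^-4·-1^7 = -1.
(a,b)_11: α=0, u≡3; β=-1, v≡10 (mod 11); (3|11)=+1, (10|11)=-1; sign (−1)^0·+1^-1·-1^0 = +1.
(a,b)_7: α=0, u≡2; β=3, v≡3 (mod 7); (2|7)=+1, (3|7)=-1; sign (−1)^0·+1^3·-1^0 = +1.
(a,b)_13: α=0, u≡7; β=1, v≡7 (mod 13); (7|13)=-1, (7|13)=-1; sign (−1)^0·-1^1·-1^0 = -1.
|Ram(-6, -5005)| = 4, even; anisotropic at {2, 3, 13, ∞}.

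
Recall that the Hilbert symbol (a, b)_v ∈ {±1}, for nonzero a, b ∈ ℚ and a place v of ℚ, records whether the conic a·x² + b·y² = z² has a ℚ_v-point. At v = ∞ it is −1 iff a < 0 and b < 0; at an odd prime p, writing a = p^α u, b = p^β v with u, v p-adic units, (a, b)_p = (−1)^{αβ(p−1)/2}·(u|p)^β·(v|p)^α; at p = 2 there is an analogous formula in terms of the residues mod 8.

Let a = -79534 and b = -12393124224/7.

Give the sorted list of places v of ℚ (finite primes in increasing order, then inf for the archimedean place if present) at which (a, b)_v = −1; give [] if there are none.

(a, b) ≡ (-79534, -42) mod (ℚ^×)²; places V = {2, 3, 7, 13, 19, 23, ∞}.
(a,b)_7: α=1, u≡6; β=-1, v≡2 (mod 7); (6|7)=-1, (2|7)=+1; sign (−1)^1·-1^-1·+1^1 = +1.
(a,b)_13: α=1, u≡5; β=2, v≡1 (mod 13); (5|13)=-1, (1|13)=+1; sign (−1)^0·-1^2·+1^1 = +1.
(a,b)_2: α=1, β=7; u≡1, v≡3 (mod 8); ε(u)ε(v)=0·1, αω(v)=1·1, βω(u)=7·0; sum ≡ 1  ⇒  -1.
(a,b)_∞: sgn(-79534)=−, sgn(-42)=−, so -1.
(a,b)_3: α=0, u≡2; β=1, v≡1 (mod 3); (2|3)=-1, (1|3)=+1; sign (−1)^0·-1^1·+1^0 = -1.
(a,b)_23: α=1, u≡15; β=2, v≡13 (mod 23); (15|23)=-1, (13|23)=+1; sign (−1)^0·-1^2·+1^1 = +1.
(a,b)_19: α=1, u≡13; β=2, v≡2 (mod 19); (13|19)=-1, (2|19)=-1; sign (−1)^0·-1^2·-1^1 = -1.
(-79534, -42 / ℚ) ramifies at {2, 3, 19, ∞}: a division algebra.

[2, 3, 19, inf]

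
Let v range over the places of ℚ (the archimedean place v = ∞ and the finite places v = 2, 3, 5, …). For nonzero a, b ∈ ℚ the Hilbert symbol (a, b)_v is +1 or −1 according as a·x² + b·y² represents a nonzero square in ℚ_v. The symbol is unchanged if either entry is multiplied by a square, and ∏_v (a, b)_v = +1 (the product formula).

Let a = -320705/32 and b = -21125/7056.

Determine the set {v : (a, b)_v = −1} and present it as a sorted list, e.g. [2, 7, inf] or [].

[5, 11, 17, inf]

(a, b) ≡ (-13090, -5) mod (ℚ^×)²; places V = {2, 3, 5, 7, 11, 13, 17, ∞}.
(a,b)_3: α=0, u≡2; β=-2, v≡1 (mod 3); (2|3)=-1, (1|3)=+1; sign (−1)^0·-1^-2·+1^0 = +1.
(a,b)_7: α=3, u≡6; β=-2, v≡2 (mod 7); (6|7)=-1, (2|7)=+1; sign (−1)^0·-1^-2·+1^3 = +1.
(a,b)_∞: sgn(-13090)=−, sgn(-5)=−, so -1.
(a,b)_13: α=0, u≡3; β=2, v≡7 (mod 13); (3|13)=+1, (7|13)=-1; sign (−1)^0·+1^2·-1^0 = +1.
(a,b)_2: α=-5, β=-4; u≡7, v≡3 (mod 8); ε(u)ε(v)=1·1, αω(v)=-5·1, βω(u)=-4·0; sum ≡ 0  ⇒  +1.
(a,b)_11: α=1, u≡5; β=0, v≡10 (mod 11); (5|11)=+1, (10|11)=-1; sign (−1)^0·+1^0·-1^1 = -1.
(a,b)_17: α=1, u≡6; β=0, v≡6 (mod 17); (6|17)=-1, (6|17)=-1; sign (−1)^0·-1^0·-1^1 = -1.
(a,b)_5: α=1, u≡2; β=3, v≡1 (mod 5); (2|5)=-1, (1|5)=+1; sign (−1)^0·-1^3·+1^1 = -1.
Ram(-13090, -5) = {5, 11, 17, ∞}; no ℚ_5-point on the conic.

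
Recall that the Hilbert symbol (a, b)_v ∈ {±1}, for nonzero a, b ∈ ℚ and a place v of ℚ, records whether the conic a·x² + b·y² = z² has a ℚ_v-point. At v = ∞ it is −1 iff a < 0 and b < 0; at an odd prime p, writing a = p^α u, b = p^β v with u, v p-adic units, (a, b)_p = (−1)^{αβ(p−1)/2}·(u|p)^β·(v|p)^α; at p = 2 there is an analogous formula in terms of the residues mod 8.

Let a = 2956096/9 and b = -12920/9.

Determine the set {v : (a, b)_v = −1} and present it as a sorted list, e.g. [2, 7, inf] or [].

(a, b) ≡ (46189, -3230) mod (ℚ^×)²; places V = {2, 3, 5, 11, 13, 17, 19, ∞}.
(a,b)_5: α=0, u≡4; β=1, v≡4 (mod 5); (4|5)=+1, (4|5)=+1; sign (−1)^0·+1^1·+1^0 = +1.
(a,b)_∞: sgn(46189)=+, sgn(-3230)=−, so +1.
(a,b)_19: α=1, u≡14; β=1, v≡11 (mod 19); (14|19)=-1, (11|19)=+1; sign (−1)^1·-1^1·+1^1 = +1.
(a,b)_17: α=1, u≡7; β=1, v≡10 (mod 17); (7|17)=-1, (10|17)=-1; sign (−1)^0·-1^1·-1^1 = +1.
(a,b)_3: α=-2, u≡1; β=-2, v≡1 (mod 3); (1|3)=+1, (1|3)=+1; sign (−1)^0·+1^-2·+1^-2 = +1.
(a,b)_13: α=1, u≡1; β=0, v≡6 (mod 13); (1|13)=+1, (6|13)=-1; sign (−1)^0·+1^0·-1^1 = -1.
(a,b)_11: α=1, u≡8; β=0, v≡3 (mod 11); (8|11)=-1, (3|11)=+1; sign (−1)^0·-1^0·+1^1 = +1.
(a,b)_2: α=6, β=3; u≡5, v≡1 (mod 8); ε(u)ε(v)=0·0, αω(v)=6·0, βω(u)=3·1; sum ≡ 1  ⇒  -1.
Ram(46189, -3230) = {2, 13}; no ℚ_2-point on the conic.

[2, 13]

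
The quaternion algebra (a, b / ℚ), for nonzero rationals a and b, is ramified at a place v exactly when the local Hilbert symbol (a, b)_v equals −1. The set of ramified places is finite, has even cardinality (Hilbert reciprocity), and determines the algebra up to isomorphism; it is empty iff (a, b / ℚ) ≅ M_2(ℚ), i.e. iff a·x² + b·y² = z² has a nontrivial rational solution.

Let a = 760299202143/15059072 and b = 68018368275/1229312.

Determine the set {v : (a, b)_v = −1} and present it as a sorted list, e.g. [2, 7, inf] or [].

[3, 13]

Mod squares: a ≡ 174, b ≡ 2262. Check v ∈ {∞, 2, 3, 5, 7, 11, 13, 17, 29, 47}.
v=5: a=5^0·(≡4), b=5^2·(≡3) mod 5; (4|5)=+1, (3|5)=-1; (−1)^{0·2·2}·(+1)^2·(-1)^0 = +1.
v=2: v_2(a)=-7, v_2(b)=-9; units ≡ 7, 3 (mod 8); ε·ε+αω+βω = 1·1+-7·1+-9·0 ≡ 0  ⇒  (a,b)_2 = +1.
v=47: a=47^2·(≡40), b=47^2·(≡17) mod 47; (40|47)=-1, (17|47)=+1; (−1)^{2·2·23}·(-1)^2·(+1)^2 = +1.
v=11: a=11^0·(≡5), b=11^2·(≡6) mod 11; (5|11)=+1, (6|11)=-1; (−1)^{0·2·5}·(+1)^2·(-1)^0 = +1.
v=∞: 174 > 0 and 2262 > 0  ⇒  (a,b)_∞ = +1.
v=7: a=7^-6·(≡6), b=7^-4·(≡4) mod 7; (6|7)=-1, (4|7)=+1; (−1)^{-6·-4·3}·(-1)^-4·(+1)^-6 = +1.
v=3: a=3^5·(≡1), b=3^3·(≡1) mod 3; (1|3)=+1, (1|3)=+1; (−1)^{5·3·1}·(+1)^3·(+1)^5 = -1.
v=29: a=29^1·(≡13), b=29^1·(≡24) mod 29; (13|29)=+1, (24|29)=+1; (−1)^{1·1·14}·(+1)^1·(+1)^1 = +1.
v=17: a=17^2·(≡2), b=17^0·(≡8) mod 17; (2|17)=+1, (8|17)=+1; (−1)^{2·0·8}·(+1)^0·(+1)^2 = +1.
v=13: a=13^2·(≡5), b=13^1·(≡2) mod 13; (5|13)=-1, (2|13)=-1; (−1)^{2·1·6}·(-1)^1·(-1)^2 = -1.
Ram(174, 2262) = {3, 13}; no ℚ_3-point on the conic.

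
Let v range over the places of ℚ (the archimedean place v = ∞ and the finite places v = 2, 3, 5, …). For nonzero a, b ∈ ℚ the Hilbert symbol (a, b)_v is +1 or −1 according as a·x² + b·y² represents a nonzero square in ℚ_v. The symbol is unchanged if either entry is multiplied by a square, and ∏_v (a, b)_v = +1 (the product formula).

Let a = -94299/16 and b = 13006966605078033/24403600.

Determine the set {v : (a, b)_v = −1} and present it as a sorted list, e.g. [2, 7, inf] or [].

Mod squares: a ≡ -51, b ≡ 2193. Check v ∈ {∞, 2, 3, 5, 7, 13, 17, 19, 29, 31, 43}.
v=29: a=29^0·(≡6), b=29^2·(≡19) mod 29; (6|29)=+1, (19|29)=-1; (−1)^{0·2·14}·(+1)^2·(-1)^0 = +1.
v=5: a=5^0·(≡1), b=5^-2·(≡2) mod 5; (1|5)=+1, (2|5)=-1; (−1)^{0·-2·2}·(+1)^-2·(-1)^0 = +1.
v=19: a=19^0·(≡7), b=19^-2·(≡18) mod 19; (7|19)=+1, (18|19)=-1; (−1)^{0·-2·9}·(+1)^-2·(-1)^0 = +1.
v=31: a=31^0·(≡6), b=31^2·(≡17) mod 31; (6|31)=-1, (17|31)=-1; (−1)^{0·2·15}·(-1)^2·(-1)^0 = +1.
v=2: v_2(a)=-4, v_2(b)=-4; units ≡ 5, 1 (mod 8); ε·ε+αω+βω = 0·0+-4·0+-4·1 ≡ 0  ⇒  (a,b)_2 = +1.
v=43: a=43^2·(≡21), b=43^3·(≡27) mod 43; (21|43)=+1, (27|43)=-1; (−1)^{2·3·21}·(+1)^3·(-1)^2 = +1.
v=7: a=7^0·(≡6), b=7^2·(≡4) mod 7; (6|7)=-1, (4|7)=+1; (−1)^{0·2·3}·(-1)^2·(+1)^0 = +1.
v=17: a=17^1·(≡5), b=17^1·(≡11) mod 17; (5|17)=-1, (11|17)=-1; (−1)^{1·1·8}·(-1)^1·(-1)^1 = +1.
v=13: a=13^0·(≡1), b=13^-2·(≡9) mod 13; (1|13)=+1, (9|13)=+1; (−1)^{0·-2·6}·(+1)^-2·(+1)^0 = +1.
v=∞: -51 < 0 and 2193 > 0  ⇒  (a,b)_∞ = +1.
v=3: a=3^1·(≡1), b=3^5·(≡2) mod 3; (1|3)=+1, (2|3)=-1; (−1)^{1·5·1}·(+1)^5·(-1)^1 = +1.
Ram(a, b) = ∅: the form -51·x² + 2193·y² − z² is isotropic over every ℚ_v, so by Hasse–Minkowski it is isotropic over ℚ.

[]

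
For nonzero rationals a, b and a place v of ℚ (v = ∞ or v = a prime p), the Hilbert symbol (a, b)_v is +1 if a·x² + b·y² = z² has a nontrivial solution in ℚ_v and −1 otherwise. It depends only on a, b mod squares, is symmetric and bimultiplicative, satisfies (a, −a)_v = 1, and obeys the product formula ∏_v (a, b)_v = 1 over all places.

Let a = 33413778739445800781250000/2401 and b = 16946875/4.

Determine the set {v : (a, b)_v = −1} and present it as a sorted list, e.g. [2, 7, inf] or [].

Mod squares: a ≡ 493, b ≡ 27115. Check v ∈ {∞, 2, 3, 5, 7, 11, 17, 29}.
v=∞: 493 > 0 and 27115 > 0  ⇒  (a,b)_∞ = +1.
v=17: a=17^3·(≡12), b=17^1·(≡3) mod 17; (12|17)=-1, (3|17)=-1; (−1)^{3·1·8}·(-1)^1·(-1)^3 = +1.
v=5: a=5^16·(≡2), b=5^5·(≡2) mod 5; (2|5)=-1, (2|5)=-1; (−1)^{16·5·2}·(-1)^5·(-1)^16 = -1.
v=29: a=29^1·(≡12), b=29^1·(≡28) mod 29; (12|29)=-1, (28|29)=+1; (−1)^{1·1·14}·(-1)^1·(+1)^1 = -1.
v=11: a=11^4·(≡3), b=11^1·(≡5) mod 11; (3|11)=+1, (5|11)=+1; (−1)^{4·1·5}·(+1)^1·(+1)^4 = +1.
v=7: a=7^-4·(≡3), b=7^0·(≡2) mod 7; (3|7)=-1, (2|7)=+1; (−1)^{-4·0·3}·(-1)^0·(+1)^-4 = +1.
v=3: a=3^8·(≡1), b=3^0·(≡1) mod 3; (1|3)=+1, (1|3)=+1; (−1)^{8·0·1}·(+1)^0·(+1)^8 = +1.
v=2: v_2(a)=4, v_2(b)=-2; units ≡ 5, 3 (mod 8); ε·ε+αω+βω = 0·1+4·1+-2·1 ≡ 0  ⇒  (a,b)_2 = +1.
(493, 27115 / ℚ) ramifies at {5, 29}: a division algebra.

[5, 29]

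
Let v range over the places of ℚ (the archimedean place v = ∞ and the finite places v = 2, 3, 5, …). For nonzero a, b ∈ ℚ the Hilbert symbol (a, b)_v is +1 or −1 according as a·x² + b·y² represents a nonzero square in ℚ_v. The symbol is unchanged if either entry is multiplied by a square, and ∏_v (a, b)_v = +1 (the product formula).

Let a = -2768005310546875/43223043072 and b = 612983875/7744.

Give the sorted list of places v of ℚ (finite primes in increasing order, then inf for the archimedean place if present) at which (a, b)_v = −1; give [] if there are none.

[2, 5, 7, 17]

Mod squares: a ≡ -1785, b ≡ 595. Check v ∈ {∞, 2, 3, 5, 7, 11, 17, 29, 31}.
v=31: a=31^-2·(≡30), b=31^0·(≡29) mod 31; (30|31)=-1, (29|31)=-1; (−1)^{-2·0·15}·(-1)^0·(-1)^-2 = +1.
v=7: a=7^3·(≡1), b=7^3·(≡2) mod 7; (1|7)=+1, (2|7)=+1; (−1)^{3·3·3}·(+1)^3·(+1)^3 = -1.
v=3: a=3^-1·(≡2), b=3^0·(≡1) mod 3; (2|3)=-1, (1|3)=+1; (−1)^{-1·0·1}·(-1)^0·(+1)^-1 = +1.
v=5: a=5^9·(≡3), b=5^3·(≡4) mod 5; (3|5)=-1, (4|5)=+1; (−1)^{9·3·2}·(-1)^3·(+1)^9 = -1.
v=11: a=11^-4·(≡8), b=11^-2·(≡1) mod 11; (8|11)=-1, (1|11)=+1; (−1)^{-4·-2·5}·(-1)^-2·(+1)^-4 = +1.
v=17: a=17^3·(≡5), b=17^1·(≡16) mod 17; (5|17)=-1, (16|17)=+1; (−1)^{3·1·8}·(-1)^1·(+1)^3 = -1.
v=2: v_2(a)=-10, v_2(b)=-6; units ≡ 7, 3 (mod 8); ε·ε+αω+βω = 1·1+-10·1+-6·0 ≡ 1  ⇒  (a,b)_2 = -1.
v=∞: -1785 < 0 and 595 > 0  ⇒  (a,b)_∞ = +1.
v=29: a=29^2·(≡22), b=29^2·(≡18) mod 29; (22|29)=+1, (18|29)=-1; (−1)^{2·2·14}·(+1)^2·(-1)^2 = +1.
(-1785, 595 / ℚ) ramifies at {2, 5, 7, 17}: a division algebra.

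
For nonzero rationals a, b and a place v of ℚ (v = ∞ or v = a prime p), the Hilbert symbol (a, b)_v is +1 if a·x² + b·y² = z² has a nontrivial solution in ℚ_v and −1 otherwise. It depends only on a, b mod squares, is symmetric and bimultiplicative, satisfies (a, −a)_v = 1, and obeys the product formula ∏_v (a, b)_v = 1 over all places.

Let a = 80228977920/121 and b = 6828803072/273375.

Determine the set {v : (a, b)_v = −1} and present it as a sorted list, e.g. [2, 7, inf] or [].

[3, 13]

(a, b) ≡ (5, 5655) mod (ℚ^×)²; places V = {2, 3, 5, 7, 11, 13, 19, 29, ∞}.
(a,b)_∞: sgn(5)=+, sgn(5655)=+, so +1.
(a,b)_19: α=0, u≡17; β=2, v≡3 (mod 19); (17|19)=+1, (3|19)=-1; sign (−1)^0·+1^2·-1^0 = +1.
(a,b)_3: α=2, u≡2; β=-7, v≡1 (mod 3); (2|3)=-1, (1|3)=+1; sign (−1)^0·-1^-7·+1^2 = -1.
(a,b)_11: α=-2, u≡3; β=0, v≡1 (mod 11); (3|11)=+1, (1|11)=+1; sign (−1)^0·+1^0·+1^-2 = +1.
(a,b)_5: α=1, u≡4; β=-3, v≡1 (mod 5); (4|5)=+1, (1|5)=+1; sign (−1)^0·+1^-3·+1^1 = +1.
(a,b)_13: α=2, u≡6; β=1, v≡8 (mod 13); (6|13)=-1, (8|13)=-1; sign (−1)^0·-1^1·-1^2 = -1.
(a,b)_7: α=2, u≡6; β=2, v≡5 (mod 7); (6|7)=-1, (5|7)=-1; sign (−1)^0·-1^2·-1^2 = +1.
(a,b)_2: α=8, β=10; u≡5, v≡7 (mod 8); ε(u)ε(v)=0·1, αω(v)=8·0, βω(u)=10·1; sum ≡ 0  ⇒  +1.
(a,b)_29: α=2, u≡5; β=1, v≡11 (mod 29); (5|29)=+1, (11|29)=-1; sign (−1)^0·+1^1·-1^2 = +1.
Ram(5, 5655) = {3, 13}; no ℚ_3-point on the conic.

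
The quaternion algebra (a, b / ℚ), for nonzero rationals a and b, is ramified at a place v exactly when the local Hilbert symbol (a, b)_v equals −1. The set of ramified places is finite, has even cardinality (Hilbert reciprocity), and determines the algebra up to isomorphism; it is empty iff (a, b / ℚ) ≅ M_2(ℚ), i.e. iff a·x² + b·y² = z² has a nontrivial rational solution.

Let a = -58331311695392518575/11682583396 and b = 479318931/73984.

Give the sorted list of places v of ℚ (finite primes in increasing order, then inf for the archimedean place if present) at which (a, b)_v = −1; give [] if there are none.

Mod squares: a ≡ -11687, b ≡ 1131. Check v ∈ {∞, 2, 3, 5, 7, 11, 13, 17, 29, 31}.
v=2: v_2(a)=-2, v_2(b)=-8; units ≡ 1, 3 (mod 8); ε·ε+αω+βω = 0·1+-2·1+-8·0 ≡ 0  ⇒  (a,b)_2 = +1.
v=13: a=13^5·(≡2), b=13^1·(≡9) mod 13; (2|13)=-1, (9|13)=+1; (−1)^{5·1·6}·(-1)^1·(+1)^5 = -1.
v=5: a=5^2·(≡2), b=5^0·(≡4) mod 5; (2|5)=-1, (4|5)=+1; (−1)^{2·0·2}·(-1)^0·(+1)^2 = +1.
v=∞: -11687 < 0 and 1131 > 0  ⇒  (a,b)_∞ = +1.
v=7: a=7^0·(≡5), b=7^2·(≡2) mod 7; (5|7)=-1, (2|7)=+1; (−1)^{0·2·3}·(-1)^2·(+1)^0 = +1.
v=3: a=3^2·(≡1), b=3^3·(≡2) mod 3; (1|3)=+1, (2|3)=-1; (−1)^{2·3·1}·(+1)^3·(-1)^2 = +1.
v=31: a=31^5·(≡27), b=31^2·(≡11) mod 31; (27|31)=-1, (11|31)=-1; (−1)^{5·2·15}·(-1)^2·(-1)^5 = -1.
v=29: a=29^3·(≡14), b=29^1·(≡19) mod 29; (14|29)=-1, (19|29)=-1; (−1)^{3·1·14}·(-1)^1·(-1)^3 = +1.
v=11: a=11^-2·(≡6), b=11^0·(≡4) mod 11; (6|11)=-1, (4|11)=+1; (−1)^{-2·0·5}·(-1)^0·(+1)^-2 = +1.
v=17: a=17^-6·(≡9), b=17^-2·(≡4) mod 17; (9|17)=+1, (4|17)=+1; (−1)^{-6·-2·8}·(+1)^-2·(+1)^-6 = +1.
(-11687, 1131 / ℚ) ramifies at {13, 31}: a division algebra.

[13, 31]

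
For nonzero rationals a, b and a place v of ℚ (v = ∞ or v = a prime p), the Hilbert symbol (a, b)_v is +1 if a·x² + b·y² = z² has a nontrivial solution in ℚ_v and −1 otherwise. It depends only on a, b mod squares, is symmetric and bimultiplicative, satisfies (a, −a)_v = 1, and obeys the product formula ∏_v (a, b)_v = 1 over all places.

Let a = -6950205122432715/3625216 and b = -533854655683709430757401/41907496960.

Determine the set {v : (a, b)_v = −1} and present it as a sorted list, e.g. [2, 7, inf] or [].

Mod squares: a ≡ -5115, b ≡ -235290. Check v ∈ {∞, 2, 3, 5, 7, 11, 13, 17, 23, 31, 41}.
v=2: v_2(a)=-8, v_2(b)=-11; units ≡ 5, 3 (mod 8); ε·ε+αω+βω = 0·1+-8·1+-11·1 ≡ 1  ⇒  (a,b)_2 = -1.
v=23: a=23^0·(≡11), b=23^3·(≡17) mod 23; (11|23)=-1, (17|23)=-1; (−1)^{0·3·11}·(-1)^3·(-1)^0 = -1.
v=11: a=11^1·(≡8), b=11^1·(≡9) mod 11; (8|11)=-1, (9|11)=+1; (−1)^{1·1·5}·(-1)^1·(+1)^1 = +1.
v=∞: -5115 < 0 and -235290 < 0  ⇒  (a,b)_∞ = -1.
v=3: a=3^15·(≡2), b=3^13·(≡2) mod 3; (2|3)=-1, (2|3)=-1; (−1)^{15·13·1}·(-1)^13·(-1)^15 = -1.
v=7: a=7^-2·(≡4), b=7^-2·(≡2) mod 7; (4|7)=+1, (2|7)=+1; (−1)^{-2·-2·3}·(+1)^-2·(+1)^-2 = +1.
v=17: a=17^-2·(≡13), b=17^-4·(≡14) mod 17; (13|17)=+1, (14|17)=-1; (−1)^{-2·-4·8}·(+1)^-4·(-1)^-2 = +1.
v=31: a=31^1·(≡13), b=31^1·(≡10) mod 31; (13|31)=-1, (10|31)=+1; (−1)^{1·1·15}·(-1)^1·(+1)^1 = +1.
v=5: a=5^1·(≡2), b=5^-1·(≡2) mod 5; (2|5)=-1, (2|5)=-1; (−1)^{1·-1·2}·(-1)^-1·(-1)^1 = +1.
v=13: a=13^2·(≡7), b=13^4·(≡10) mod 13; (7|13)=-1, (10|13)=+1; (−1)^{2·4·6}·(-1)^4·(+1)^2 = +1.
v=41: a=41^2·(≡10), b=41^4·(≡1) mod 41; (10|41)=+1, (1|41)=+1; (−1)^{2·4·20}·(+1)^4·(+1)^2 = +1.
(-5115, -235290 / ℚ) ramifies at {2, 3, 23, ∞}: a division algebra.

[2, 3, 23, inf]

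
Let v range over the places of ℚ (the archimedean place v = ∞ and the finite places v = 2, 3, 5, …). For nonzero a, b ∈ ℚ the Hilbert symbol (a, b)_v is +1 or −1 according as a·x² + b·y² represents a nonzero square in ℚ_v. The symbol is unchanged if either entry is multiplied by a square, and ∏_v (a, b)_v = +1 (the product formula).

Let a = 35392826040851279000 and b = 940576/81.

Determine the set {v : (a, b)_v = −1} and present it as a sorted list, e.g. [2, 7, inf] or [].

[2, 7, 11, 13, 17, 23]

Mod squares: a ≡ 3913910, b ≡ 58786. Check v ∈ {∞, 2, 3, 5, 7, 11, 13, 17, 19, 23}.
v=7: a=7^5·(≡5), b=7^1·(≡6) mod 7; (5|7)=-1, (6|7)=-1; (−1)^{5·1·3}·(-1)^1·(-1)^5 = -1.
v=13: a=13^1·(≡9), b=13^1·(≡11) mod 13; (9|13)=+1, (11|13)=-1; (−1)^{1·1·6}·(+1)^1·(-1)^1 = -1.
v=23: a=23^1·(≡9), b=23^0·(≡5) mod 23; (9|23)=+1, (5|23)=-1; (−1)^{1·0·11}·(+1)^0·(-1)^1 = -1.
v=19: a=19^4·(≡16), b=19^1·(≡17) mod 19; (16|19)=+1, (17|19)=+1; (−1)^{4·1·9}·(+1)^1·(+1)^4 = +1.
v=3: a=3^0·(≡2), b=3^-4·(≡1) mod 3; (2|3)=-1, (1|3)=+1; (−1)^{0·-4·1}·(-1)^-4·(+1)^0 = +1.
v=11: a=11^1·(≡1), b=11^0·(≡8) mod 11; (1|11)=+1, (8|11)=-1; (−1)^{1·0·5}·(+1)^0·(-1)^1 = -1.
v=17: a=17^3·(≡9), b=17^1·(≡6) mod 17; (9|17)=+1, (6|17)=-1; (−1)^{3·1·8}·(+1)^1·(-1)^3 = -1.
v=∞: 3913910 > 0 and 58786 > 0  ⇒  (a,b)_∞ = +1.
v=5: a=5^3·(≡2), b=5^0·(≡1) mod 5; (2|5)=-1, (1|5)=+1; (−1)^{3·0·2}·(-1)^0·(+1)^3 = +1.
v=2: v_2(a)=3, v_2(b)=5; units ≡ 3, 1 (mod 8); ε·ε+αω+βω = 1·0+3·0+5·1 ≡ 1  ⇒  (a,b)_2 = -1.
Ram(3913910, 58786) = {2, 7, 11, 13, 17, 23}; no ℚ_2-point on the conic.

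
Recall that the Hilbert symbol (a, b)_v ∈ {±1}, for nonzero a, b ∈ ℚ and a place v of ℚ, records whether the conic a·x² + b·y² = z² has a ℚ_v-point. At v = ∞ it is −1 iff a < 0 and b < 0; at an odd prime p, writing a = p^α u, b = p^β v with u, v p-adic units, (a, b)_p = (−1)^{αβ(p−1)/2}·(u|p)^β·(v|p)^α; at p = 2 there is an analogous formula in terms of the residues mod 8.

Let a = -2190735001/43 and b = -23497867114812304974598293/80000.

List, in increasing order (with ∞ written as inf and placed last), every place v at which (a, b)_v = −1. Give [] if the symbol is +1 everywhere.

[2, 3, 7, 41, 43, inf]

(a, b) ≡ (-580027, -196554) mod (ℚ^×)²; places V = {2, 3, 5, 7, 13, 17, 19, 31, 41, 43, 47, ∞}.
(a,b)_17: α=0, u≡8; β=3, v≡8 (mod 17); (8|17)=+1, (8|17)=+1; sign (−1)^0·+1^3·+1^0 = +1.
(a,b)_3: α=0, u≡2; β=3, v≡2 (mod 3); (2|3)=-1, (2|3)=-1; sign (−1)^0·-1^3·-1^0 = -1.
(a,b)_41: α=1, u≡37; β=3, v≡38 (mod 41); (37|41)=+1, (38|41)=-1; sign (−1)^0·+1^3·-1^1 = -1.
(a,b)_2: α=0, β=-7; u≡5, v≡3 (mod 8); ε(u)ε(v)=0·1, αω(v)=0·1, βω(u)=-7·1; sum ≡ 1  ⇒  -1.
(a,b)_19: α=0, u≡7; β=2, v≡7 (mod 19); (7|19)=+1, (7|19)=+1; sign (−1)^0·+1^2·+1^0 = +1.
(a,b)_13: α=2, u≡2; β=4, v≡7 (mod 13); (2|13)=-1, (7|13)=-1; sign (−1)^0·-1^4·-1^2 = +1.
(a,b)_47: α=1, u≡30; β=3, v≡7 (mod 47); (30|47)=-1, (7|47)=+1; sign (−1)^1·-1^3·+1^1 = +1.
(a,b)_5: α=0, u≡3; β=-4, v≡4 (mod 5); (3|5)=-1, (4|5)=+1; sign (−1)^0·-1^-4·+1^0 = +1.
(a,b)_43: α=-1, u≡17; β=0, v≡29 (mod 43); (17|43)=+1, (29|43)=-1; sign (−1)^0·+1^0·-1^-1 = -1.
(a,b)_∞: sgn(-580027)=−, sgn(-196554)=−, so -1.
(a,b)_31: α=2, u≡16; β=0, v≡30 (mod 31); (16|31)=+1, (30|31)=-1; sign (−1)^0·+1^0·-1^2 = +1.
(a,b)_7: α=1, u≡3; β=4, v≡6 (mod 7); (3|7)=-1, (6|7)=-1; sign (−1)^0·-1^4·-1^1 = -1.
Ram(-580027, -196554) = {2, 3, 7, 41, 43, ∞}; no ℚ_2-point on the conic.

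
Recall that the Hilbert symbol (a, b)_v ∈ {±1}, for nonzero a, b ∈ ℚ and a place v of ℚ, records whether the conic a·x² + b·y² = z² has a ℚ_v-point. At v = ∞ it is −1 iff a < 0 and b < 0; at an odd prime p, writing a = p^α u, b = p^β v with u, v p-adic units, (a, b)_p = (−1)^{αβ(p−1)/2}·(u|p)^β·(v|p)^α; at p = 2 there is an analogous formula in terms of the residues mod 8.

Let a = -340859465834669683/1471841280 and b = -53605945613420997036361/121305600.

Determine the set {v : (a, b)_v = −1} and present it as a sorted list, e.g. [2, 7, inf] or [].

(a, b) ≡ (-19635, -26) mod (ℚ^×)²; places V = {2, 3, 5, 7, 11, 13, 17, 23, 29, ∞}.
(a,b)_7: α=-1, u≡1; β=0, v≡4 (mod 7); (1|7)=+1, (4|7)=+1; sign (−1)^0·+1^0·+1^-1 = +1.
(a,b)_13: α=-2, u≡2; β=-1, v≡6 (mod 13); (2|13)=-1, (6|13)=-1; sign (−1)^0·-1^-1·-1^-2 = -1.
(a,b)_3: α=-5, u≡1; β=-6, v≡1 (mod 3); (1|3)=+1, (1|3)=+1; sign (−1)^0·+1^-6·+1^-5 = +1.
(a,b)_29: α=2, u≡12; β=4, v≡2 (mod 29); (12|29)=-1, (2|29)=-1; sign (−1)^0·-1^4·-1^2 = +1.
(a,b)_23: α=6, u≡15; β=6, v≡14 (mod 23); (15|23)=-1, (14|23)=-1; sign (−1)^0·-1^6·-1^6 = +1.
(a,b)_5: α=-1, u≡2; β=-2, v≡1 (mod 5); (2|5)=-1, (1|5)=+1; sign (−1)^0·-1^-2·+1^-1 = +1.
(a,b)_11: α=5, u≡10; β=6, v≡10 (mod 11); (10|11)=-1, (10|11)=-1; sign (−1)^0·-1^6·-1^5 = -1.
(a,b)_17: α=1, u≡15; β=2, v≡2 (mod 17); (15|17)=+1, (2|17)=+1; sign (−1)^0·+1^2·+1^1 = +1.
(a,b)_2: α=-10, β=-9; u≡5, v≡3 (mod 8); ε(u)ε(v)=0·1, αω(v)=-10·1, βω(u)=-9·1; sum ≡ 1  ⇒  -1.
(a,b)_∞: sgn(-19635)=−, sgn(-26)=−, so -1.
|Ram(-19635, -26)| = 4, even; anisotropic at {2, 11, 13, ∞}.

[2, 11, 13, inf]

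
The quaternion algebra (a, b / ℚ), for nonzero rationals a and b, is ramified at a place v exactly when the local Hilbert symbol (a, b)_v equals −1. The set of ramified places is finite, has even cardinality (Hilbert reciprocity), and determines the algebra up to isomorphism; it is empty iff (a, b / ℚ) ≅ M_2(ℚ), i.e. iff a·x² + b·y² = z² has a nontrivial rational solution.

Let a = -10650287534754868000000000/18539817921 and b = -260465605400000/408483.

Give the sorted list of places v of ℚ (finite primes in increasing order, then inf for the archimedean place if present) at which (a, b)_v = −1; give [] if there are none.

[3, 11, 17, inf]

(a, b) ≡ (-130, -2805) mod (ℚ^×)²; places V = {2, 3, 5, 7, 11, 13, 17, 29, 41, ∞}.
(a,b)_7: α=2, u≡6; β=2, v≡4 (mod 7); (6|7)=-1, (4|7)=+1; sign (−1)^0·-1^2·+1^2 = +1.
(a,b)_17: α=2, u≡6; β=1, v≡14 (mod 17); (6|17)=-1, (14|17)=-1; sign (−1)^0·-1^1·-1^2 = -1.
(a,b)_5: α=9, u≡4; β=5, v≡4 (mod 5); (4|5)=+1, (4|5)=+1; sign (−1)^0·+1^5·+1^9 = +1.
(a,b)_13: α=3, u≡10; β=2, v≡4 (mod 13); (10|13)=+1, (4|13)=+1; sign (−1)^0·+1^2·+1^3 = +1.
(a,b)_2: α=11, β=6; u≡7, v≡3 (mod 8); ε(u)ε(v)=1·1, αω(v)=11·1, βω(u)=6·0; sum ≡ 0  ⇒  +1.
(a,b)_29: α=4, u≡21; β=2, v≡2 (mod 29); (21|29)=-1, (2|29)=-1; sign (−1)^0·-1^2·-1^4 = +1.
(a,b)_11: α=2, u≡6; β=1, v≡5 (mod 11); (6|11)=-1, (5|11)=+1; sign (−1)^0·-1^1·+1^2 = -1.
(a,b)_41: α=-4, u≡3; β=-2, v≡6 (mod 41); (3|41)=-1, (6|41)=-1; sign (−1)^0·-1^-2·-1^-4 = +1.
(a,b)_∞: sgn(-130)=−, sgn(-2805)=−, so -1.
(a,b)_3: α=-8, u≡2; β=-5, v≡1 (mod 3); (2|3)=-1, (1|3)=+1; sign (−1)^0·-1^-5·+1^-8 = -1.
(-130, -2805 / ℚ) ramifies at {3, 11, 17, ∞}: a division algebra.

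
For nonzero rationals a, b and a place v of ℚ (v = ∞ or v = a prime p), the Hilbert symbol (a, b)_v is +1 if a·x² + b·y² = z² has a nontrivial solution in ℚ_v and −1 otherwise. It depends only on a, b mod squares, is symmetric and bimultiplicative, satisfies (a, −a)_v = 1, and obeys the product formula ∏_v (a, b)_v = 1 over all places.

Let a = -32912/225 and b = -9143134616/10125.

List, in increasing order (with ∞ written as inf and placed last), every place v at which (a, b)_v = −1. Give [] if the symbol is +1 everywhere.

(a, b) ≡ (-17, -6670) mod (ℚ^×)²; places V = {2, 3, 5, 7, 11, 17, 23, 29, ∞}.
(a,b)_29: α=0, u≡12; β=1, v≡18 (mod 29); (12|29)=-1, (18|29)=-1; sign (−1)^0·-1^1·-1^0 = -1.
(a,b)_3: α=-2, u≡1; β=-4, v≡2 (mod 3); (1|3)=+1, (2|3)=-1; sign (−1)^0·+1^-4·-1^-2 = +1.
(a,b)_∞: sgn(-17)=−, sgn(-6670)=−, so -1.
(a,b)_17: α=1, u≡9; β=2, v≡6 (mod 17); (9|17)=+1, (6|17)=-1; sign (−1)^0·+1^2·-1^1 = -1.
(a,b)_11: α=2, u≡5; β=2, v≡8 (mod 11); (5|11)=+1, (8|11)=-1; sign (−1)^0·+1^2·-1^2 = +1.
(a,b)_2: α=4, β=3; u≡7, v≡1 (mod 8); ε(u)ε(v)=1·0, αω(v)=4·0, βω(u)=3·0; sum ≡ 0  ⇒  +1.
(a,b)_5: α=-2, u≡2; β=-3, v≡4 (mod 5); (2|5)=-1, (4|5)=+1; sign (−1)^0·-1^-3·+1^-2 = -1.
(a,b)_7: α=0, u≡2; β=2, v≡2 (mod 7); (2|7)=+1, (2|7)=+1; sign (−1)^0·+1^2·+1^0 = +1.
(a,b)_23: α=0, u≡9; β=1, v≡3 (mod 23); (9|23)=+1, (3|23)=+1; sign (−1)^0·+1^1·+1^0 = +1.
|Ram(-17, -6670)| = 4, even; anisotropic at {5, 17, 29, ∞}.

[5, 17, 29, inf]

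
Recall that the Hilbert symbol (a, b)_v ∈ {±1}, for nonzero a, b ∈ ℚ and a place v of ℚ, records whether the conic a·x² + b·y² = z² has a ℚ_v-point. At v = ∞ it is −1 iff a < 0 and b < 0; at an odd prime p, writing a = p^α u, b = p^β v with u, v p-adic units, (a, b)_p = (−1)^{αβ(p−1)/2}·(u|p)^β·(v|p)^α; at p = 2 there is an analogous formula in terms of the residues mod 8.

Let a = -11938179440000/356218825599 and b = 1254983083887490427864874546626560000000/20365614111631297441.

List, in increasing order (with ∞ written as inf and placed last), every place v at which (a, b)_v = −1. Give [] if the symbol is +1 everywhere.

[2, 7, 23, 29]

(a, b) ≡ (-52026, 3338335) mod (ℚ^×)²; places V = {2, 3, 5, 7, 11, 13, 23, 29, 31, 37, 41, 43, 53, ∞}.
(a,b)_31: α=0, u≡11; β=2, v≡8 (mod 31); (11|31)=-1, (8|31)=+1; sign (−1)^0·-1^2·+1^0 = +1.
(a,b)_∞: sgn(-52026)=−, sgn(3338335)=+, so +1.
(a,b)_53: α=0, u≡33; β=-2, v≡42 (mod 53); (33|53)=-1, (42|53)=+1; sign (−1)^0·-1^-2·+1^0 = +1.
(a,b)_11: α=2, u≡1; β=7, v≡7 (mod 11); (1|11)=+1, (7|11)=-1; sign (−1)^0·+1^7·-1^2 = +1.
(a,b)_29: α=1, u≡6; β=3, v≡15 (mod 29); (6|29)=+1, (15|29)=-1; sign (−1)^0·+1^3·-1^1 = -1.
(a,b)_43: α=2, u≡1; β=2, v≡30 (mod 43); (1|43)=+1, (30|43)=-1; sign (−1)^0·+1^2·-1^2 = +1.
(a,b)_13: α=-1, u≡7; β=1, v≡11 (mod 13); (7|13)=-1, (11|13)=-1; sign (−1)^0·-1^1·-1^-1 = +1.
(a,b)_41: α=-2, u≡30; β=-4, v≡1 (mod 41); (30|41)=-1, (1|41)=+1; sign (−1)^0·-1^-4·+1^-2 = +1.
(a,b)_7: α=-2, u≡5; β=1, v≡2 (mod 7); (5|7)=-1, (2|7)=+1; sign (−1)^0·-1^1·+1^-2 = -1.
(a,b)_2: α=7, β=34; u≡3, v≡7 (mod 8); ε(u)ε(v)=1·1, αω(v)=7·0, βω(u)=34·1; sum ≡ 1  ⇒  -1.
(a,b)_5: α=4, u≡4; β=7, v≡3 (mod 5); (4|5)=+1, (3|5)=-1; sign (−1)^0·+1^7·-1^4 = +1.
(a,b)_37: α=-2, u≡21; β=-6, v≡1 (mod 37); (21|37)=+1, (1|37)=+1; sign (−1)^0·+1^-6·+1^-2 = +1.
(a,b)_23: α=1, u≡11; β=3, v≡21 (mod 23); (11|23)=-1, (21|23)=-1; sign (−1)^1·-1^3·-1^1 = -1.
(a,b)_3: α=-5, u≡1; β=0, v≡1 (mod 3); (1|3)=+1, (1|3)=+1; sign (−1)^0·+1^0·+1^-5 = +1.
Ram(-52026, 3338335) = {2, 7, 23, 29}; no ℚ_2-point on the conic.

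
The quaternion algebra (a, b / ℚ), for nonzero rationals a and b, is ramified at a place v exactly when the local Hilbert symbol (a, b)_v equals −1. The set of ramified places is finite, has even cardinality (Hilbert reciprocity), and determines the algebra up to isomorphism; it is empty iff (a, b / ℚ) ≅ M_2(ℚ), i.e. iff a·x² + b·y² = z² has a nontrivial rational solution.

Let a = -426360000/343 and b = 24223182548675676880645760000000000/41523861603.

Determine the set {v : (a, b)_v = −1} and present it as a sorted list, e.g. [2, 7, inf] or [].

(a, b) ≡ (-74613, 4018443) mod (ℚ^×)²; places V = {2, 3, 5, 7, 11, 13, 17, 19, 23, 29, ∞}.
(a,b)_17: α=1, u≡5; β=5, v≡11 (mod 17); (5|17)=-1, (11|17)=-1; sign (−1)^0·-1^5·-1^1 = +1.
(a,b)_11: α=1, u≡9; β=7, v≡9 (mod 11); (9|11)=+1, (9|11)=+1; sign (−1)^1·+1^7·+1^1 = -1.
(a,b)_5: α=4, u≡3; β=10, v≡3 (mod 5); (3|5)=-1, (3|5)=-1; sign (−1)^0·-1^10·-1^4 = +1.
(a,b)_∞: sgn(-74613)=−, sgn(4018443)=+, so +1.
(a,b)_13: α=0, u≡5; β=1, v≡9 (mod 13); (5|13)=-1, (9|13)=+1; sign (−1)^0·-1^1·+1^0 = -1.
(a,b)_29: α=0, u≡23; β=1, v≡16 (mod 29); (23|29)=+1, (16|29)=+1; sign (−1)^0·+1^1·+1^0 = +1.
(a,b)_7: α=-3, u≡4; β=-12, v≡4 (mod 7); (4|7)=+1, (4|7)=+1; sign (−1)^0·+1^-12·+1^-3 = +1.
(a,b)_19: α=1, u≡7; β=3, v≡10 (mod 19); (7|19)=+1, (10|19)=-1; sign (−1)^1·+1^3·-1^1 = +1.
(a,b)_2: α=6, β=16; u≡3, v≡3 (mod 8); ε(u)ε(v)=1·1, αω(v)=6·1, βω(u)=16·1; sum ≡ 1  ⇒  -1.
(a,b)_23: α=0, u≡15; β=2, v≡15 (mod 23); (15|23)=-1, (15|23)=-1; sign (−1)^0·-1^2·-1^0 = +1.
(a,b)_3: α=1, u≡2; β=-1, v≡2 (mod 3); (2|3)=-1, (2|3)=-1; sign (−1)^1·-1^-1·-1^1 = -1.
Ram(-74613, 4018443) = {2, 3, 11, 13}; no ℚ_2-point on the conic.

[2, 3, 11, 13]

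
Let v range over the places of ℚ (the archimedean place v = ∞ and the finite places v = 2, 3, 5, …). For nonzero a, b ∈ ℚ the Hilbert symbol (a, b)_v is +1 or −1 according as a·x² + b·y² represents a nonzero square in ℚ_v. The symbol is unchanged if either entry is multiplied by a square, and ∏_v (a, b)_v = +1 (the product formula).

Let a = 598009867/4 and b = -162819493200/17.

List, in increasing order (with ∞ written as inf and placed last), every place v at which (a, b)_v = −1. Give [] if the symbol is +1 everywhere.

Mod squares: a ≡ 5083, b ≡ -35581. Check v ∈ {∞, 2, 3, 5, 7, 13, 17, 23}.
v=23: a=23^1·(≡14), b=23^1·(≡22) mod 23; (14|23)=-1, (22|23)=-1; (−1)^{1·1·11}·(-1)^1·(-1)^1 = -1.
v=∞: 5083 > 0 and -35581 < 0  ⇒  (a,b)_∞ = +1.
v=3: a=3^0·(≡1), b=3^4·(≡2) mod 3; (1|3)=+1, (2|3)=-1; (−1)^{0·4·1}·(+1)^4·(-1)^0 = +1.
v=2: v_2(a)=-2, v_2(b)=4; units ≡ 3, 3 (mod 8); ε·ε+αω+βω = 1·1+-2·1+4·1 ≡ 1  ⇒  (a,b)_2 = -1.
v=5: a=5^0·(≡3), b=5^2·(≡1) mod 5; (3|5)=-1, (1|5)=+1; (−1)^{0·2·2}·(-1)^2·(+1)^0 = +1.
v=7: a=7^6·(≡2), b=7^5·(≡5) mod 7; (2|7)=+1, (5|7)=-1; (−1)^{6·5·3}·(+1)^5·(-1)^6 = +1.
v=13: a=13^1·(≡3), b=13^1·(≡7) mod 13; (3|13)=+1, (7|13)=-1; (−1)^{1·1·6}·(+1)^1·(-1)^1 = -1.
v=17: a=17^1·(≡14), b=17^-1·(≡16) mod 17; (14|17)=-1, (16|17)=+1; (−1)^{1·-1·8}·(-1)^-1·(+1)^1 = -1.
|Ram(5083, -35581)| = 4, even; anisotropic at {2, 13, 17, 23}.

[2, 13, 17, 23]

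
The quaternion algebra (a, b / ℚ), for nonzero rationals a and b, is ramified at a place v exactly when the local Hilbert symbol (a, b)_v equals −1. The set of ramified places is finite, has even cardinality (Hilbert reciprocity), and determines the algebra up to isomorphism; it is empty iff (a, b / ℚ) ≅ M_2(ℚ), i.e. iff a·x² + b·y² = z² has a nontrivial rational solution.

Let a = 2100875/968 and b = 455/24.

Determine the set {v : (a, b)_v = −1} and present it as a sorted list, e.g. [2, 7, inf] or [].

[7, 13]

(a, b) ≡ (70, 2730) mod (ℚ^×)²; places V = {2, 3, 5, 7, 11, 13, ∞}.
(a,b)_∞: sgn(70)=+, sgn(2730)=+, so +1.
(a,b)_3: α=0, u≡1; β=-1, v≡1 (mod 3); (1|3)=+1, (1|3)=+1; sign (−1)^0·+1^-1·+1^0 = +1.
(a,b)_13: α=0, u≡6; β=1, v≡2 (mod 13); (6|13)=-1, (2|13)=-1; sign (−1)^0·-1^1·-1^0 = -1.
(a,b)_2: α=-3, β=-3; u≡3, v≡5 (mod 8); ε(u)ε(v)=1·0, αω(v)=-3·1, βω(u)=-3·1; sum ≡ 0  ⇒  +1.
(a,b)_11: α=-2, u≡5; β=0, v≡2 (mod 11); (5|11)=+1, (2|11)=-1; sign (−1)^0·+1^0·-1^-2 = +1.
(a,b)_5: α=3, u≡4; β=1, v≡4 (mod 5); (4|5)=+1, (4|5)=+1; sign (−1)^0·+1^1·+1^3 = +1.
(a,b)_7: α=5, u≡3; β=1, v≡3 (mod 7); (3|7)=-1, (3|7)=-1; sign (−1)^1·-1^1·-1^5 = -1.
|Ram(70, 2730)| = 2, even; anisotropic at {7, 13}.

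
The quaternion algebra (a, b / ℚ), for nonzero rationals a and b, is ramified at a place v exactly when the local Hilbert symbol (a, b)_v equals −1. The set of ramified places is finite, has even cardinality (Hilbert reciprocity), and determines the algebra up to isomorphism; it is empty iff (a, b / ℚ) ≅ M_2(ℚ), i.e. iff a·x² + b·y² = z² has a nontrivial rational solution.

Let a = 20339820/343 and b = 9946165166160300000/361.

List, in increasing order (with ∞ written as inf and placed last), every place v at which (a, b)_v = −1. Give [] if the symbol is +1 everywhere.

[2, 5, 7, 17]

Mod squares: a ≡ 13685, b ≡ 301070. Check v ∈ {∞, 2, 3, 5, 7, 11, 17, 19, 23}.
v=23: a=23^1·(≡5), b=23^3·(≡9) mod 23; (5|23)=-1, (9|23)=+1; (−1)^{1·3·11}·(-1)^3·(+1)^1 = +1.
v=5: a=5^1·(≡3), b=5^5·(≡1) mod 5; (3|5)=-1, (1|5)=+1; (−1)^{1·5·2}·(-1)^5·(+1)^1 = -1.
v=7: a=7^-3·(≡4), b=7^5·(≡4) mod 7; (4|7)=+1, (4|7)=+1; (−1)^{-3·5·3}·(+1)^5·(+1)^-3 = -1.
v=3: a=3^2·(≡2), b=3^2·(≡2) mod 3; (2|3)=-1, (2|3)=-1; (−1)^{2·2·1}·(-1)^2·(-1)^2 = +1.
v=∞: 13685 > 0 and 301070 > 0  ⇒  (a,b)_∞ = +1.
v=2: v_2(a)=2, v_2(b)=5; units ≡ 5, 7 (mod 8); ε·ε+αω+βω = 0·1+2·0+5·1 ≡ 1  ⇒  (a,b)_2 = -1.
v=19: a=19^0·(≡16), b=19^-2·(≡18) mod 19; (16|19)=+1, (18|19)=-1; (−1)^{0·-2·9}·(+1)^-2·(-1)^0 = +1.
v=17: a=17^3·(≡3), b=17^3·(≡1) mod 17; (3|17)=-1, (1|17)=+1; (−1)^{3·3·8}·(-1)^3·(+1)^3 = -1.
v=11: a=11^0·(≡3), b=11^1·(≡7) mod 11; (3|11)=+1, (7|11)=-1; (−1)^{0·1·5}·(+1)^1·(-1)^0 = +1.
Ram(13685, 301070) = {2, 5, 7, 17}; no ℚ_2-point on the conic.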